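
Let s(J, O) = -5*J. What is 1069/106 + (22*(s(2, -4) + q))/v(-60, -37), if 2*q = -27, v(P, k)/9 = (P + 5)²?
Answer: 2640793/262350 ≈ 10.066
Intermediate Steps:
v(P, k) = 9*(5 + P)² (v(P, k) = 9*(P + 5)² = 9*(5 + P)²)
q = -27/2 (q = (½)*(-27) = -27/2 ≈ -13.500)
1069/106 + (22*(s(2, -4) + q))/v(-60, -37) = 1069/106 + (22*(-5*2 - 27/2))/((9*(5 - 60)²)) = 1069*(1/106) + (22*(-10 - 27/2))/((9*(-55)²)) = 1069/106 + (22*(-47/2))/((9*3025)) = 1069/106 - 517/27225 = 1069/106 - 517*1/27225 = 1069/106 - 47/2475 = 2640793/262350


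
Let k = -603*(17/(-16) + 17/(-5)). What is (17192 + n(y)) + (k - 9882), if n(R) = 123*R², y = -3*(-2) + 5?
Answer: 1990711/80 ≈ 24884.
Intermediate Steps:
y = 11 (y = 6 + 5 = 11)
k = 215271/80 (k = -603*(17*(-1/16) + 17*(-⅕)) = -603*(-17/16 - 17/5) = -603*(-357/80) = 215271/80 ≈ 2690.9)
(17192 + n(y)) + (k - 9882) = (17192 + 123*11²) + (215271/80 - 9882) = (17192 + 123*121) - 575289/80 = (17192 + 14883) - 575289/80 = 32075 - 575289/80 = 1990711/80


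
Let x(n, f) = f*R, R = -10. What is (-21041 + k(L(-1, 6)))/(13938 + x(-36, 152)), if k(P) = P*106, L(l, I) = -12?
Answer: -22313/12418 ≈ -1.7968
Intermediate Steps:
x(n, f) = -10*f (x(n, f) = f*(-10) = -10*f)
k(P) = 106*P
(-21041 + k(L(-1, 6)))/(13938 + x(-36, 152)) = (-21041 + 106*(-12))/(13938 - 10*152) = (-21041 - 1272)/(13938 - 1520) = -22313/12418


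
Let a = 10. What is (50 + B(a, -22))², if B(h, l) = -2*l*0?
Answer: 2500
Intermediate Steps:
B(h, l) = 0
(50 + B(a, -22))² = (50 + 0)² = 50² = 2500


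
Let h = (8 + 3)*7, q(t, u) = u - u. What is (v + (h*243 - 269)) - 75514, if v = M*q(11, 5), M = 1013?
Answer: -57072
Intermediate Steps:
q(t, u) = 0
h = 77 (h = 11*7 = 77)
v = 0 (v = 1013*0 = 0)
(v + (h*243 - 269)) - 75514 = (0 + (77*243 - 269)) - 75514 = (0 + (18711 - 269)) - 75514 = (0 + 18442) - 75514 = 18442 - 75514 = -57072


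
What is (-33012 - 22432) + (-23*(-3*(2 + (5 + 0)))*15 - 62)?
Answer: -48261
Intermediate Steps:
(-33012 - 22432) + (-23*(-3*(2 + (5 + 0)))*15 - 62) = -55444 + (-23*(-3*(2 + 5))*15 - 62) = -55444 + (-23*(-3*7)*15 - 62) = -55444 + (-(-483)*15 - 62) = -55444 + (-23*(-315) - 62) = -55444 + (7245 - 62) = -55444 + 7183 = -48261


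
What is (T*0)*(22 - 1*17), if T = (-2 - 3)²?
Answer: 0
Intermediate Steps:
T = 25 (T = (-5)² = 25)
(T*0)*(22 - 1*17) = (25*0)*(22 - 1*17) = 0*(22 - 17) = 0*5 = 0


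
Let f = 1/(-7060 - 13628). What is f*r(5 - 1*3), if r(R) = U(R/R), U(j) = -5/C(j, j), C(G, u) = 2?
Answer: 5/41376 ≈ 0.00012084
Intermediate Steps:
f = -1/20688 (f = 1/(-20688) = -1/20688 ≈ -4.8337e-5)
U(j) = -5/2
r(R) = -5/2
f*r(5 - 1*3) = -1/20688*(-5/2) = 5/41376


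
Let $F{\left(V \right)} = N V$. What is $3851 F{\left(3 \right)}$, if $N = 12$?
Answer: $138636$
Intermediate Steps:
$F{\left(V \right)} = 12 V$
$3851 F{\left(3 \right)} = 3851 \cdot 12 \cdot 3 = 3851 \cdot 36 = 138636$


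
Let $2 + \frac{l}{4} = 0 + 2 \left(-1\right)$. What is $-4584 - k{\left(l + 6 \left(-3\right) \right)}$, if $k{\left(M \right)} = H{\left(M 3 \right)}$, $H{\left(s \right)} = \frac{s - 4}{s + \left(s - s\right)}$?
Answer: $- \frac{233837}{51} \approx -4585.0$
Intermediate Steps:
$l = -16$ ($l = -8 + 4 \left(0 + 2 \left(-1\right)\right) = -8 + 4 \left(0 - 2\right) = -8 + 4 \left(-2\right) = -8 - 8 = -16$)
$H{\left(s \right)} = \frac{-4 + s}{s}$ ($H{\left(s \right)} = \frac{-4 + s}{s + 0} = \frac{-4 + s}{s}$)
$k{\left(M \right)} = \frac{-4 + 3 M}{3 M}$ ($k{\left(M \right)} = \frac{-4 + M 3}{M 3} = \frac{-4 + 3 M}{3 M}$)
$-4584 - k{\left(l + 6 \left(-3\right) \right)} = -4584 - \frac{- \frac{4}{3} + \left(-16 + 6 \left(-3\right)\right)}{-16 + 6 \left(-3\right)} = -4584 - \frac{- \frac{4}{3} - 34}{-16 - 18} = -4584 - \frac{- \frac{4}{3} - 34}{-34} = -4584 - \left(- \frac{1}{34}\right) \left(- \frac{106}{3}\right) = -4584 - \frac{53}{51} = - \frac{233837}{51}$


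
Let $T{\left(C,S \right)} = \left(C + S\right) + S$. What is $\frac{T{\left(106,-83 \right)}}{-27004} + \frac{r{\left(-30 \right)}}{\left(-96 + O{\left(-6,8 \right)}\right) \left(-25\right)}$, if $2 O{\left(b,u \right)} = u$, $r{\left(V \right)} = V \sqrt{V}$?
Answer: $\frac{15}{6751} - \frac{3 i \sqrt{30}}{230} \approx 0.0022219 - 0.071442 i$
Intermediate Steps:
$r{\left(V \right)} = V^{\frac{3}{2}}$
$O{\left(b,u \right)} = \frac{u}{2}$
$T{\left(C,S \right)} = C + 2 S$
$\frac{T{\left(106,-83 \right)}}{-27004} + \frac{r{\left(-30 \right)}}{\left(-96 + O{\left(-6,8 \right)}\right) \left(-25\right)} = \frac{106 + 2 \left(-83\right)}{-27004} + \frac{\left(-30\right)^{\frac{3}{2}}}{\left(-96 + \frac{1}{2} \cdot 8\right) \left(-25\right)} = \left(106 - 166\right) \left(- \frac{1}{27004}\right) + \frac{\left(-30\right) i \sqrt{30}}{\left(-96 + 4\right) \left(-25\right)} = \left(-60\right) \left(- \frac{1}{27004}\right) + \frac{\left(-30\right) i \sqrt{30}}{\left(-92\right) \left(-25\right)} = \frac{15}{6751} + \frac{\left(-30\right) i \sqrt{30}}{2300} = \frac{15}{6751} + - 30 i \sqrt{30} \cdot \frac{1}{2300} = \frac{15}{6751} - \frac{3 i \sqrt{30}}{230}$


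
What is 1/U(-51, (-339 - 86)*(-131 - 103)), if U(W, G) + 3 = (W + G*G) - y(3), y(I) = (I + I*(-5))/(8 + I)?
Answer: 11/108793326918 ≈ 1.0111e-10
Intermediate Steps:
y(I) = -4*I/(8 + I) (y(I) = (I - 5*I)/(8 + I) = (-4*I)/(8 + I) = -4*I/(8 + I))
U(W, G) = -21/11 + W + G² (U(W, G) = -3 + ((W + G*G) - (-4)*3/(8 + 3)) = -3 + ((W + G²) - (-4)*3/11) = -3 + ((W + G²) - 1*(-12/11)) = -3 + ((W + G²) + 12/11) = -3 + (12/11 + W + G²) = -21/11 + W + G²)
1/U(-51, (-339 - 86)*(-131 - 103)) = 1/(-21/11 - 51 + ((-339 - 86)*(-131 - 103))²) = 1/(-21/11 - 51 + (-425*(-234))²) = 1/(-21/11 - 51 + 99450²) = 1/(-21/11 - 51 + 9890302500) = 1/(108793326918/11) = 11/108793326918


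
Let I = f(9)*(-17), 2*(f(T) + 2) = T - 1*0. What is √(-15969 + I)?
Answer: I*√64046/2 ≈ 126.54*I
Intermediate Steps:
f(T) = -2 + T/2 (f(T) = -2 + (T - 1*0)/2 = -2 + (T + 0)/2 = -2 + T/2)
I = -85/2 (I = (-2 + (½)*9)*(-17) = (-2 + 9/2)*(-17) = (5/2)*(-17) = -85/2 ≈ -42.500)
√(-15969 + I) = √(-15969 - 85/2) = √(-32023/2) = I*√64046/2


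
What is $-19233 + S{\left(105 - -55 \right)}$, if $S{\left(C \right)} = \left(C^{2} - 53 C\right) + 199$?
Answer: $-1914$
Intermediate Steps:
$S{\left(C \right)} = 199 + C^{2} - 53 C$
$-19233 + S{\left(105 - -55 \right)} = -19233 + \left(199 + \left(105 - -55\right)^{2} - 53 \left(105 - -55\right)\right) = -19233 + \left(199 + \left(105 + 55\right)^{2} - 53 \left(105 + 55\right)\right) = -19233 + \left(199 + 160^{2} - 8480\right) = -19233 + \left(199 + 25600 - 8480\right) = -19233 + 17319 = -1914$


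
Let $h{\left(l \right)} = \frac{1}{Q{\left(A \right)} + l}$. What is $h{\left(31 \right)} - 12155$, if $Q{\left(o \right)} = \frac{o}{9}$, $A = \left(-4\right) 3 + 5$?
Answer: $- \frac{3306151}{272} \approx -12155.0$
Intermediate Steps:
$A = -7$ ($A = -12 + 5 = -7$)
$Q{\left(o \right)} = \frac{o}{9}$ ($Q{\left(o \right)} = o \frac{1}{9} = \frac{o}{9}$)
$h{\left(l \right)} = \frac{1}{- \frac{7}{9} + l}$ ($h{\left(l \right)} = \frac{1}{\frac{1}{9} \left(-7\right) + l} = \frac{1}{- \frac{7}{9} + l}$)
$h{\left(31 \right)} - 12155 = \frac{9}{-7 + 9 \cdot 31} - 12155 = \frac{9}{-7 + 279} - 12155 = \frac{9}{272} - 12155 = - \frac{3306151}{272}$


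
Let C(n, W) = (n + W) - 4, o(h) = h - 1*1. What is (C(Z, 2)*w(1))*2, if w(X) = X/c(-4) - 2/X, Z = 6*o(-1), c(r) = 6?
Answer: 154/3 ≈ 51.333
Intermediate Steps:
o(h) = -1 + h (o(h) = h - 1 = -1 + h)
Z = -12 (Z = 6*(-1 - 1) = 6*(-2) = -12)
w(X) = -2/X + X/6 (w(X) = X/6 - 2/X = -2/X + X/6)
C(n, W) = -4 + W + n (C(n, W) = (W + n) - 4 = -4 + W + n)
(C(Z, 2)*w(1))*2 = ((-4 + 2 - 12)*(-2/1 + (⅙)*1))*2 = -14*(-2*1 + ⅙)*2 = -14*(-2 + ⅙)*2 = -14*(-11/6)*2 = (77/3)*2 = 154/3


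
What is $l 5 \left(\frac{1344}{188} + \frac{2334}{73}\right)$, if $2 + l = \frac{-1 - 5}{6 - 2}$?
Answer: $- \frac{2348955}{3431} \approx -684.63$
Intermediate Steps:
$l = - \frac{7}{2}$ ($l = -2 + \frac{-1 - 5}{6 - 2} = -2 - \frac{6}{4} = -2 - \frac{3}{2} = - \frac{7}{2} \approx -3.5$)
$l 5 \left(\frac{1344}{188} + \frac{2334}{73}\right) = \left(- \frac{7}{2}\right) 5 \left(\frac{1344}{188} + \frac{2334}{73}\right) = - \frac{35 \left(1344 \cdot \frac{1}{188} + 2334 \cdot \frac{1}{73}\right)}{2} = - \frac{35 \left(\frac{336}{47} + \frac{2334}{73}\right)}{2} = \left(- \frac{35}{2}\right) \frac{134226}{3431} = - \frac{2348955}{3431}$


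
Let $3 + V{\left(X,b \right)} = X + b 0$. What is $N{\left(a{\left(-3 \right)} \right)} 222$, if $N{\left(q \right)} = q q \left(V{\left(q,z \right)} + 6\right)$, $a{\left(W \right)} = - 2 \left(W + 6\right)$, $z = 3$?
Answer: $-23976$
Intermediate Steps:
$V{\left(X,b \right)} = -3 + X$ ($V{\left(X,b \right)} = -3 + \left(X + b 0\right) = -3 + \left(X + 0\right) = -3 + X$)
$a{\left(W \right)} = -12 - 2 W$ ($a{\left(W \right)} = - 2 \left(6 + W\right) = -12 - 2 W$)
$N{\left(q \right)} = q^{2} \left(3 + q\right)$ ($N{\left(q \right)} = q q \left(\left(-3 + q\right) + 6\right) = q^{2} \left(3 + q\right)$)
$N{\left(a{\left(-3 \right)} \right)} 222 = \left(-12 - -6\right)^{2} \left(3 - 6\right) 222 = \left(-12 + 6\right)^{2} \left(3 + \left(-12 + 6\right)\right) 222 = \left(-6\right)^{2} \left(3 - 6\right) 222 = 36 \left(-3\right) 222 = \left(-108\right) 222 = -23976$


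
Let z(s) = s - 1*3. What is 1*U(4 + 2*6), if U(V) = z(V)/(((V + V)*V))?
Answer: 13/512 ≈ 0.025391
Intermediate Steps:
z(s) = -3 + s (z(s) = s - 3 = -3 + s)
U(V) = (-3 + V)/(2*V²) (U(V) = (-3 + V)/(((V + V)*V)) = (-3 + V)/(((2*V)*V)) = (-3 + V)/((2*V²)) = (-3 + V)*(1/(2*V²)) = (-3 + V)/(2*V²))
1*U(4 + 2*6) = 1*((-3 + (4 + 2*6))/(2*(4 + 2*6)²)) = 1*((-3 + (4 + 12))/(2*(4 + 12)²)) = 1*((½)*(-3 + 16)/16²) = 1*((½)*(1/256)*13) = 1*(13/512) = 13/512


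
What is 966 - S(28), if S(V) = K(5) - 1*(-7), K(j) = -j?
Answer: 964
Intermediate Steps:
S(V) = 2 (S(V) = -1*5 - 1*(-7) = -5 + 7 = 2)
966 - S(28) = 966 - 1*2 = 966 - 2 = 964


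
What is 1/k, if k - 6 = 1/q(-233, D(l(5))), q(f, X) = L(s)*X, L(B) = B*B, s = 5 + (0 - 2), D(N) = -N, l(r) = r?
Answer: 45/269 ≈ 0.16729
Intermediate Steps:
s = 3 (s = 5 - 2 = 3)
L(B) = B²
q(f, X) = 9*X (q(f, X) = 3²*X = 9*X)
k = 269/45 (k = 6 + 1/(9*(-1*5)) = 6 + 1/(9*(-5)) = 6 + 1/(-45) = 6 - 1/45 = 269/45 ≈ 5.9778)
1/k = 1/(269/45) = 45/269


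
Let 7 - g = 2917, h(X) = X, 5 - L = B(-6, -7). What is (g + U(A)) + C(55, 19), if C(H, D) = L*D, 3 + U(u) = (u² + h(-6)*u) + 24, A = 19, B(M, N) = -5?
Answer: -2452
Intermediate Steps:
L = 10 (L = 5 - 1*(-5) = 5 + 5 = 10)
g = -2910 (g = 7 - 1*2917 = 7 - 2917 = -2910)
U(u) = 21 + u² - 6*u (U(u) = -3 + ((u² - 6*u) + 24) = -3 + (24 + u² - 6*u) = 21 + u² - 6*u)
C(H, D) = 10*D
(g + U(A)) + C(55, 19) = (-2910 + (21 + 19² - 6*19)) + 10*19 = (-2910 + (21 + 361 - 114)) + 190 = (-2910 + 268) + 190 = -2642 + 190 = -2452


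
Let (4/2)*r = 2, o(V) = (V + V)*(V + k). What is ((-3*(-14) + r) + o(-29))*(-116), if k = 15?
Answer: -99180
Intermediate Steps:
o(V) = 2*V*(15 + V) (o(V) = (V + V)*(V + 15) = (2*V)*(15 + V) = 2*V*(15 + V))
r = 1 (r = (½)*2 = 1)
((-3*(-14) + r) + o(-29))*(-116) = ((-3*(-14) + 1) + 2*(-29)*(15 - 29))*(-116) = ((42 + 1) + 2*(-29)*(-14))*(-116) = (43 + 812)*(-116) = 855*(-116) = -99180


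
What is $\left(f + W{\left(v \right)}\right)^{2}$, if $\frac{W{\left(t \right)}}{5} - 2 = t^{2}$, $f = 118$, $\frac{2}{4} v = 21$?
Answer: $80066704$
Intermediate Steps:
$v = 42$ ($v = 2 \cdot 21 = 42$)
$W{\left(t \right)} = 10 + 5 t^{2}$
$\left(f + W{\left(v \right)}\right)^{2} = \left(118 + \left(10 + 5 \cdot 42^{2}\right)\right)^{2} = \left(118 + \left(10 + 5 \cdot 1764\right)\right)^{2} = \left(118 + \left(10 + 8820\right)\right)^{2} = \left(118 + 8830\right)^{2} = 8948^{2} = 80066704$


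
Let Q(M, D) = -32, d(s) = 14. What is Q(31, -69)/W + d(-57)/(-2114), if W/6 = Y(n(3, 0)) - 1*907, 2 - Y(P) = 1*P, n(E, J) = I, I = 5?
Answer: -157/206115 ≈ -0.00076171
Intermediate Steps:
n(E, J) = 5
Y(P) = 2 - P
W = -5460 (W = 6*((2 - 1*5) - 1*907) = 6*((2 - 5) - 907) = 6*(-3 - 907) = 6*(-910) = -5460)
Q(31, -69)/W + d(-57)/(-2114) = -32/(-5460) + 14/(-2114) = -32*(-1/5460) + 14*(-1/2114) = 8/1365 - 1/151 = -157/206115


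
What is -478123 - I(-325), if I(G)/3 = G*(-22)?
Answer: -499573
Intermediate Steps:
I(G) = -66*G (I(G) = 3*(G*(-22)) = 3*(-22*G) = -66*G)
-478123 - I(-325) = -478123 - (-66)*(-325) = -478123 - 1*21450 = -478123 - 21450 = -499573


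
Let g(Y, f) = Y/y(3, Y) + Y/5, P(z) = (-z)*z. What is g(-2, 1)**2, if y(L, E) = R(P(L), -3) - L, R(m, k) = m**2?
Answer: 6889/38025 ≈ 0.18117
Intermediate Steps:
P(z) = -z**2
y(L, E) = L**4 - L (y(L, E) = (-L**2)**2 - L = L**4 - L)
g(Y, f) = 83*Y/390 (g(Y, f) = Y/(3**4 - 1*3) + Y/5 = Y/(81 - 3) + Y*(1/5) = Y/78 + Y/5 = 83*Y/390)
g(-2, 1)**2 = ((83/390)*(-2))**2 = (-83/195)**2 = 6889/38025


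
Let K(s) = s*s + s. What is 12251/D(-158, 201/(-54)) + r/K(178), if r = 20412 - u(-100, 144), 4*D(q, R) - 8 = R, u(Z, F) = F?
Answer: 14053069350/1226687 ≈ 11456.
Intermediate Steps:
D(q, R) = 2 + R/4
r = 20268 (r = 20412 - 1*144 = 20412 - 144 = 20268)
K(s) = s + s² (K(s) = s² + s = s + s²)
12251/D(-158, 201/(-54)) + r/K(178) = 12251/(2 + (201/(-54))/4) + 20268/((178*(1 + 178))) = 12251/(2 + (201*(-1/54))/4) + 20268/((178*179)) = 12251/(2 + (¼)*(-67/18)) + 20268/31862 = 12251/(2 - 67/72) + 20268*(1/31862) = 12251/(77/72) + 10134/15931 = 12251*(72/77) + 10134/15931 = 882072/77 + 10134/15931 = 14053069350/1226687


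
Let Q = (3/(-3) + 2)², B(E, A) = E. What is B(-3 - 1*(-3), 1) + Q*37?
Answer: 37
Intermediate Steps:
Q = 1 (Q = (3*(-⅓) + 2)² = (-1 + 2)² = 1² = 1)
B(-3 - 1*(-3), 1) + Q*37 = (-3 - 1*(-3)) + 1*37 = (-3 + 3) + 37 = 0 + 37 = 37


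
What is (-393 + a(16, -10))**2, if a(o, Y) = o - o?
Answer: 154449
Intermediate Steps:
a(o, Y) = 0
(-393 + a(16, -10))**2 = (-393 + 0)**2 = (-393)**2 = 154449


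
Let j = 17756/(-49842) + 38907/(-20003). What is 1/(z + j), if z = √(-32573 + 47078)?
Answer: 571867200705043503/3603133361587120724984 + 248497028738426169*√14505/3603133361587120724984 ≈ 0.0084649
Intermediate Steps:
z = √14505 ≈ 120.44
j = -1147187981/498494763 (j = 17756*(-1/49842) + 38907*(-1/20003) = -8878/24921 - 38907/20003 = -1147187981/498494763 ≈ -2.3013)
1/(z + j) = 1/(√14505 - 1147187981/498494763) = 1/(-1147187981/498494763 + √14505)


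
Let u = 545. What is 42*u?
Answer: 22890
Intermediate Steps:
42*u = 42*545 = 22890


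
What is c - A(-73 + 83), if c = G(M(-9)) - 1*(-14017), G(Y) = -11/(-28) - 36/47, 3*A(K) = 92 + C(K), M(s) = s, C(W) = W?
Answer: 18401137/1316 ≈ 13983.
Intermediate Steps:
A(K) = 92/3 + K/3 (A(K) = (92 + K)/3 = 92/3 + K/3)
G(Y) = -491/1316 (G(Y) = -11*(-1/28) - 36*1/47 = 11/28 - 36/47 = -491/1316)
c = 18445881/1316 (c = -491/1316 - 1*(-14017) = -491/1316 + 14017 = 18445881/1316 ≈ 14017.)
c - A(-73 + 83) = 18445881/1316 - (92/3 + (-73 + 83)/3) = 18445881/1316 - (92/3 + (1/3)*10) = 18445881/1316 - (92/3 + 10/3) = 18445881/1316 - 1*34 = 18445881/1316 - 34 = 18401137/1316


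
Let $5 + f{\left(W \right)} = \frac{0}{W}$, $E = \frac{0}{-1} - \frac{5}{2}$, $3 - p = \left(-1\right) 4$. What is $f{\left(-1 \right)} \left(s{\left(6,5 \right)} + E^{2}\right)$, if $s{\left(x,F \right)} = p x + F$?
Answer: $- \frac{1065}{4} \approx -266.25$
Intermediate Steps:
$p = 7$ ($p = 3 - \left(-1\right) 4 = 3 - -4 = 3 + 4 = 7$)
$s{\left(x,F \right)} = F + 7 x$ ($s{\left(x,F \right)} = 7 x + F = F + 7 x$)
$E = - \frac{5}{2}$ ($E = 0 \left(-1\right) - \frac{5}{2} = 0 - \frac{5}{2} = - \frac{5}{2} \approx -2.5$)
$f{\left(W \right)} = -5$ ($f{\left(W \right)} = -5 + \frac{0}{W} = -5 + 0 = -5$)
$f{\left(-1 \right)} \left(s{\left(6,5 \right)} + E^{2}\right) = - 5 \left(\left(5 + 7 \cdot 6\right) + \left(- \frac{5}{2}\right)^{2}\right) = - 5 \left(\left(5 + 42\right) + \frac{25}{4}\right) = - 5 \left(47 + \frac{25}{4}\right) = \left(-5\right) \frac{213}{4} = - \frac{1065}{4}$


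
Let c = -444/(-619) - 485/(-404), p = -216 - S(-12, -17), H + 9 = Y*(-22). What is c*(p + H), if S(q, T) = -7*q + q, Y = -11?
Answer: -26377505/250076 ≈ -105.48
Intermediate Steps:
S(q, T) = -6*q
H = 233 (H = -9 - 11*(-22) = -9 + 242 = 233)
p = -288 (p = -216 - (-6)*(-12) = -216 - 1*72 = -216 - 72 = -288)
c = 479591/250076 (c = -444*(-1/619) - 485*(-1/404) = 444/619 + 485/404 = 479591/250076 ≈ 1.9178)
c*(p + H) = 479591*(-288 + 233)/250076 = (479591/250076)*(-55) = -26377505/250076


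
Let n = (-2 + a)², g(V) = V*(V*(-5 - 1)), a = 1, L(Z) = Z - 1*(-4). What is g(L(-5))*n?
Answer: -6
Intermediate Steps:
L(Z) = 4 + Z (L(Z) = Z + 4 = 4 + Z)
g(V) = -6*V² (g(V) = V*(V*(-6)) = V*(-6*V) = -6*V²)
n = 1 (n = (-2 + 1)² = (-1)² = 1)
g(L(-5))*n = -6*(4 - 5)²*1 = -6*(-1)²*1 = -6*1*1 = -6*1 = -6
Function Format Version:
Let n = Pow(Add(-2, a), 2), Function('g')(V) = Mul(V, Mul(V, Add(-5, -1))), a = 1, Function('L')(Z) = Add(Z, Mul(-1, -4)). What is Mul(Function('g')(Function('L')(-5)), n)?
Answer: -6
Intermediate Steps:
Function('L')(Z) = Add(4, Z) (Function('L')(Z) = Add(Z, 4) = Add(4, Z))
Function('g')(V) = Mul(-6, Pow(V, 2)) (Function('g')(V) = Mul(V, Mul(V, -6)) = Mul(V, Mul(-6, V)) = Mul(-6, Pow(V, 2)))
n = 1 (n = Pow(Add(-2, 1), 2) = Pow(-1, 2) = 1)
Mul(Function('g')(Function('L')(-5)), n) = Mul(Mul(-6, Pow(Add(4, -5), 2)), 1) = Mul(Mul(-6, Pow(-1, 2)), 1) = Mul(Mul(-6, 1), 1) = Mul(-6, 1) = -6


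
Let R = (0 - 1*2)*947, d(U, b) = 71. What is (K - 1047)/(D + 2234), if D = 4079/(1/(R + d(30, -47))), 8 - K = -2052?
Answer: -1013/7433783 ≈ -0.00013627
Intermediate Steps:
K = 2060 (K = 8 - 1*(-2052) = 8 + 2052 = 2060)
R = -1894 (R = (0 - 2)*947 = -2*947 = -1894)
D = -7436017 (D = 4079/(1/(-1894 + 71)) = 4079/(1/(-1823)) = 4079/(-1/1823) = 4079*(-1823) = -7436017)
(K - 1047)/(D + 2234) = (2060 - 1047)/(-7436017 + 2234) = 1013/(-7433783) = 1013*(-1/7433783) = -1013/7433783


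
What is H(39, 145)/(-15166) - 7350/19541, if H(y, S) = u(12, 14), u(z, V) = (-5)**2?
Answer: -111958625/296358806 ≈ -0.37778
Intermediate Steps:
u(z, V) = 25
H(y, S) = 25
H(39, 145)/(-15166) - 7350/19541 = 25/(-15166) - 7350/19541 = 25*(-1/15166) - 7350*1/19541 = -25/15166 - 7350/19541 = -111958625/296358806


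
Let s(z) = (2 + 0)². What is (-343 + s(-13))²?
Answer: 114921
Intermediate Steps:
s(z) = 4 (s(z) = 2² = 4)
(-343 + s(-13))² = (-343 + 4)² = (-339)² = 114921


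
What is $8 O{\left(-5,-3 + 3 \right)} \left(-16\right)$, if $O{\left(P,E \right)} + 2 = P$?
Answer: $896$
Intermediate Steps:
$O{\left(P,E \right)} = -2 + P$
$8 O{\left(-5,-3 + 3 \right)} \left(-16\right) = 8 \left(-2 - 5\right) \left(-16\right) = 8 \left(-7\right) \left(-16\right) = \left(-56\right) \left(-16\right) = 896$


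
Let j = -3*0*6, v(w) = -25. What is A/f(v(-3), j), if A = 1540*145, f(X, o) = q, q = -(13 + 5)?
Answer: -111650/9 ≈ -12406.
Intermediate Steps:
q = -18 (q = -1*18 = -18)
j = 0 (j = 0*6 = 0)
f(X, o) = -18
A = 223300
A/f(v(-3), j) = 223300/(-18) = 223300*(-1/18) = -111650/9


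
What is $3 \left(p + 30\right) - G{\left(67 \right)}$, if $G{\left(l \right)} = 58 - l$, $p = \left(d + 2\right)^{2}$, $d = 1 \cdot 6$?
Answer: $291$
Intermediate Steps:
$d = 6$
$p = 64$ ($p = \left(6 + 2\right)^{2} = 8^{2} = 64$)
$3 \left(p + 30\right) - G{\left(67 \right)} = 3 \left(64 + 30\right) - \left(58 - 67\right) = 3 \cdot 94 - \left(58 - 67\right) = 282 - -9 = 282 + 9 = 291$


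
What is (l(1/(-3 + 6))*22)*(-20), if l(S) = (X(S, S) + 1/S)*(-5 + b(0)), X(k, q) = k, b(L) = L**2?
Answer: 22000/3 ≈ 7333.3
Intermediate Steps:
l(S) = -5*S - 5/S (l(S) = (S + 1/S)*(-5 + 0**2) = (S + 1/S)*(-5 + 0) = (S + 1/S)*(-5) = -5*S - 5/S)
(l(1/(-3 + 6))*22)*(-20) = ((-5/(-3 + 6) - 5/(1/(-3 + 6)))*22)*(-20) = ((-5/3 - 5/(1/3))*22)*(-20) = ((-5*1/3 - 5/1/3)*22)*(-20) = ((-5/3 - 5*3)*22)*(-20) = ((-5/3 - 15)*22)*(-20) = -50/3*22*(-20) = -1100/3*(-20) = 22000/3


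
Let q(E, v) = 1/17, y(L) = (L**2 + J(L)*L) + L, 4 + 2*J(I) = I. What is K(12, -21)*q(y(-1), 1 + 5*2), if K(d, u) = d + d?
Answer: 24/17 ≈ 1.4118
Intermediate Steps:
K(d, u) = 2*d
J(I) = -2 + I/2
y(L) = L + L**2 + L*(-2 + L/2) (y(L) = (L**2 + (-2 + L/2)*L) + L = (L**2 + L*(-2 + L/2)) + L = L + L**2 + L*(-2 + L/2))
q(E, v) = 1/17
K(12, -21)*q(y(-1), 1 + 5*2) = (2*12)*(1/17) = 24*(1/17) = 24/17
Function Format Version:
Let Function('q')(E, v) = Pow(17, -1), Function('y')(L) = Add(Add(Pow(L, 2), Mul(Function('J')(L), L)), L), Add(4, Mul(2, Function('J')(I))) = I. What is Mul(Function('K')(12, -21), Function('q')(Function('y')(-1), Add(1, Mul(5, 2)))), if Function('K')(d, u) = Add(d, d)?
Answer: Rational(24, 17) ≈ 1.4118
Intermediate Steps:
Function('K')(d, u) = Mul(2, d)
Function('J')(I) = Add(-2, Mul(Rational(1, 2), I))
Function('y')(L) = Add(L, Pow(L, 2), Mul(L, Add(-2, Mul(Rational(1, 2), L)))) (Function('y')(L) = Add(Add(Pow(L, 2), Mul(Add(-2, Mul(Rational(1, 2), L)), L)), L) = Add(Add(Pow(L, 2), Mul(L, Add(-2, Mul(Rational(1, 2), L)))), L) = Add(L, Pow(L, 2), Mul(L, Add(-2, Mul(Rational(1, 2), L)))))
Function('q')(E, v) = Rational(1, 17)
Mul(Function('K')(12, -21), Function('q')(Function('y')(-1), Add(1, Mul(5, 2)))) = Mul(Mul(2, 12), Rational(1, 17)) = Mul(24, Rational(1, 17)) = Rational(24, 17)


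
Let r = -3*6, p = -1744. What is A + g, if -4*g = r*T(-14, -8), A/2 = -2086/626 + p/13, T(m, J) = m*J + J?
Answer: 785430/4069 ≈ 193.03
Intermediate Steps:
T(m, J) = J + J*m (T(m, J) = J*m + J = J + J*m)
r = -18
A = -1118862/4069 (A = 2*(-2086/626 - 1744/13) = 2*(-2086*1/626 - 1744*1/13) = 2*(-1043/313 - 1744/13) = 2*(-559431/4069) = -1118862/4069 ≈ -274.97)
g = 468 (g = -(-9)*(-8*(1 - 14))/2 = -(-9)*(-8*(-13))/2 = -(-9)*104/2 = -¼*(-1872) = 468)
A + g = -1118862/4069 + 468 = 785430/4069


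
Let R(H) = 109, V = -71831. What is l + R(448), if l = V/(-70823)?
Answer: 7791538/70823 ≈ 110.01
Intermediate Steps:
l = 71831/70823 (l = -71831/(-70823) = -71831*(-1/70823) = 71831/70823 ≈ 1.0142)
l + R(448) = 71831/70823 + 109 = 7791538/70823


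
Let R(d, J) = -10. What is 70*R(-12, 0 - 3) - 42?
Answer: -742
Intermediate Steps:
70*R(-12, 0 - 3) - 42 = 70*(-10) - 42 = -700 - 42 = -742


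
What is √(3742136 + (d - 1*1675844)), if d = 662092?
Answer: 8*√42631 ≈ 1651.8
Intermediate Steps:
√(3742136 + (d - 1*1675844)) = √(3742136 + (662092 - 1*1675844)) = √(3742136 + (662092 - 1675844)) = √(3742136 - 1013752) = √2728384 = 8*√42631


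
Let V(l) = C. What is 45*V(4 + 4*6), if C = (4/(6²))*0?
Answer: 0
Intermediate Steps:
C = 0 (C = (4/36)*0 = (4*(1/36))*0 = (⅑)*0 = 0)
V(l) = 0
45*V(4 + 4*6) = 45*0 = 0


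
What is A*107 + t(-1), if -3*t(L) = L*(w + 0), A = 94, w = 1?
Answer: 30175/3 ≈ 10058.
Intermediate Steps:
t(L) = -L/3 (t(L) = -L*(1 + 0)/3 = -L/3)
A*107 + t(-1) = 94*107 - ⅓*(-1) = 10058 + ⅓ = 30175/3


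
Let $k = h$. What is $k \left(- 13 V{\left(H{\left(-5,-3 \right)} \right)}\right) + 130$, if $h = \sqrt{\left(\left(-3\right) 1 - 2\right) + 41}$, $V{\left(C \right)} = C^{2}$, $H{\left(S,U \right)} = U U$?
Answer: $-6188$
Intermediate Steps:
$H{\left(S,U \right)} = U^{2}$
$h = 6$ ($h = \sqrt{\left(-3 - 2\right) + 41} = \sqrt{-5 + 41} = \sqrt{36} = 6$)
$k = 6$
$k \left(- 13 V{\left(H{\left(-5,-3 \right)} \right)}\right) + 130 = 6 \left(- 13 \left(\left(-3\right)^{2}\right)^{2}\right) + 130 = 6 \left(- 13 \cdot 9^{2}\right) + 130 = 6 \left(\left(-13\right) 81\right) + 130 = 6 \left(-1053\right) + 130 = -6318 + 130 = -6188$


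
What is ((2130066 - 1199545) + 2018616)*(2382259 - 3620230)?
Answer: -3650946081027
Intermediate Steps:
((2130066 - 1199545) + 2018616)*(2382259 - 3620230) = (930521 + 2018616)*(-1237971) = 2949137*(-1237971) = -3650946081027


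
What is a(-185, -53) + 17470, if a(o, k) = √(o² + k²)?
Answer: 17470 + √37034 ≈ 17662.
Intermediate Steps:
a(o, k) = √(k² + o²)
a(-185, -53) + 17470 = √((-53)² + (-185)²) + 17470 = √(2809 + 34225) + 17470 = √37034 + 17470 = 17470 + √37034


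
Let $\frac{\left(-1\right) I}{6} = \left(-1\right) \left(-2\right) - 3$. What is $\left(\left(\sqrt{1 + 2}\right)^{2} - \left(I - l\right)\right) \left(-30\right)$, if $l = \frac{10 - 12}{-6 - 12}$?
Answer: $\frac{260}{3} \approx 86.667$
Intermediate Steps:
$l = \frac{1}{9}$ ($l = - \frac{2}{-18} = \left(-2\right) \left(- \frac{1}{18}\right) = \frac{1}{9} \approx 0.11111$)
$I = 6$ ($I = - 6 \left(\left(-1\right) \left(-2\right) - 3\right) = - 6 \left(2 - 3\right) = \left(-6\right) \left(-1\right) = 6$)
$\left(\left(\sqrt{1 + 2}\right)^{2} - \left(I - l\right)\right) \left(-30\right) = \left(\left(\sqrt{1 + 2}\right)^{2} + \left(\frac{1}{9} - 6\right)\right) \left(-30\right) = \left(\left(\sqrt{3}\right)^{2} + \left(\frac{1}{9} - 6\right)\right) \left(-30\right) = \left(3 - \frac{53}{9}\right) \left(-30\right) = \left(- \frac{26}{9}\right) \left(-30\right) = \frac{260}{3}$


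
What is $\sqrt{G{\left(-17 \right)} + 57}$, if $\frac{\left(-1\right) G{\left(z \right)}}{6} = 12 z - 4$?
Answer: $3 \sqrt{145} \approx 36.125$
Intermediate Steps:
$G{\left(z \right)} = 24 - 72 z$ ($G{\left(z \right)} = - 6 \left(12 z - 4\right) = - 6 \left(-4 + 12 z\right) = 24 - 72 z$)
$\sqrt{G{\left(-17 \right)} + 57} = \sqrt{\left(24 - -1224\right) + 57} = \sqrt{\left(24 + 1224\right) + 57} = \sqrt{1248 + 57} = \sqrt{1305} = 3 \sqrt{145}$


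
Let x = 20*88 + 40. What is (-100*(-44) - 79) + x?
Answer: 6121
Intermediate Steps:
x = 1800 (x = 1760 + 40 = 1800)
(-100*(-44) - 79) + x = (-100*(-44) - 79) + 1800 = (4400 - 79) + 1800 = 4321 + 1800 = 6121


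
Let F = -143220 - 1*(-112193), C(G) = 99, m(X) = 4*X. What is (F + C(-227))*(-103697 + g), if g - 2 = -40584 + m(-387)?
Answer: 4510137456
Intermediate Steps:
g = -42130 (g = 2 + (-40584 + 4*(-387)) = 2 + (-40584 - 1548) = 2 - 42132 = -42130)
F = -31027 (F = -143220 + 112193 = -31027)
(F + C(-227))*(-103697 + g) = (-31027 + 99)*(-103697 - 42130) = -30928*(-145827) = 4510137456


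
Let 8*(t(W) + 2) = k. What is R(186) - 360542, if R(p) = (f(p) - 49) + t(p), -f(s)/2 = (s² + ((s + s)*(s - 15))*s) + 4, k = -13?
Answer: -192747669/8 ≈ -2.4093e+7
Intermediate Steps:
f(s) = -8 - 2*s² - 4*s²*(-15 + s) (f(s) = -2*((s² + ((s + s)*(s - 15))*s) + 4) = -2*((s² + ((2*s)*(-15 + s))*s) + 4) = -2*((s² + (2*s*(-15 + s))*s) + 4) = -2*((s² + 2*s²*(-15 + s)) + 4) = -2*(4 + s² + 2*s²*(-15 + s)) = -8 - 2*s² - 4*s²*(-15 + s))
t(W) = -29/8 (t(W) = -2 + (⅛)*(-13) = -2 - 13/8 = -29/8)
R(p) = -485/8 - 4*p³ + 58*p² (R(p) = ((-8 - 4*p³ + 58*p²) - 49) - 29/8 = (-57 - 4*p³ + 58*p²) - 29/8 = -485/8 - 4*p³ + 58*p²)
R(186) - 360542 = (-485/8 - 4*186³ + 58*186²) - 360542 = (-485/8 - 4*6434856 + 58*34596) - 360542 = (-485/8 - 25739424 + 2006568) - 360542 = -189863333/8 - 360542 = -192747669/8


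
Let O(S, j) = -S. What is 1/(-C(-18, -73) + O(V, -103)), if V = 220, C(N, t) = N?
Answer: -1/202 ≈ -0.0049505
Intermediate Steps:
1/(-C(-18, -73) + O(V, -103)) = 1/(-1*(-18) - 1*220) = 1/(18 - 220) = 1/(-202) = -1/202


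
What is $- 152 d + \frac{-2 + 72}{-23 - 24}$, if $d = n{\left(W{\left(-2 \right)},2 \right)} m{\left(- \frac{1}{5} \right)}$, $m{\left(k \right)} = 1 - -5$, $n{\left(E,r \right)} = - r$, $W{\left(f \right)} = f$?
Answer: $\frac{85658}{47} \approx 1822.5$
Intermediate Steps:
$m{\left(k \right)} = 6$ ($m{\left(k \right)} = 1 + 5 = 6$)
$d = -12$ ($d = \left(-1\right) 2 \cdot 6 = \left(-2\right) 6 = -12$)
$- 152 d + \frac{-2 + 72}{-23 - 24} = \left(-152\right) \left(-12\right) + \frac{-2 + 72}{-23 - 24} = 1824 + \frac{70}{-47} = 1824 + 70 \left(- \frac{1}{47}\right) = 1824 - \frac{70}{47} = \frac{85658}{47}$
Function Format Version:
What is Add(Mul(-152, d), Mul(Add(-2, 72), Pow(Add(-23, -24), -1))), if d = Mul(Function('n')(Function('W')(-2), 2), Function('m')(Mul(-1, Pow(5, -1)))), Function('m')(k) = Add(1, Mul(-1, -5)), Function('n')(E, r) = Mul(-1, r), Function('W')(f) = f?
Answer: Rational(85658, 47) ≈ 1822.5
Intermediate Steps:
Function('m')(k) = 6 (Function('m')(k) = Add(1, 5) = 6)
d = -12 (d = Mul(Mul(-1, 2), 6) = Mul(-2, 6) = -12)
Add(Mul(-152, d), Mul(Add(-2, 72), Pow(Add(-23, -24), -1))) = Add(Mul(-152, -12), Mul(Add(-2, 72), Pow(Add(-23, -24), -1))) = Add(1824, Mul(70, Pow(-47, -1))) = Add(1824, Mul(70, Rational(-1, 47))) = Add(1824, Rational(-70, 47)) = Rational(85658, 47)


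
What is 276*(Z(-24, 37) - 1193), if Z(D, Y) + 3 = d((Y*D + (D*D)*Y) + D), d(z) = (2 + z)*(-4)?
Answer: -22853904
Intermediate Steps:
d(z) = -8 - 4*z
Z(D, Y) = -11 - 4*D - 4*D*Y - 4*Y*D² (Z(D, Y) = -3 + (-8 - 4*((Y*D + (D*D)*Y) + D)) = -3 + (-8 - 4*((D*Y + D²*Y) + D)) = -3 + (-8 - 4*((D*Y + Y*D²) + D)) = -3 + (-8 - 4*(D + D*Y + Y*D²)) = -3 + (-8 + (-4*D - 4*D*Y - 4*Y*D²)) = -3 + (-8 - 4*D - 4*D*Y - 4*Y*D²) = -11 - 4*D - 4*D*Y - 4*Y*D²)
276*(Z(-24, 37) - 1193) = 276*((-11 - 4*(-24)*(1 + 37 - 24*37)) - 1193) = 276*((-11 - 4*(-24)*(1 + 37 - 888)) - 1193) = 276*((-11 - 4*(-24)*(-850)) - 1193) = 276*((-11 - 81600) - 1193) = 276*(-81611 - 1193) = 276*(-82804) = -22853904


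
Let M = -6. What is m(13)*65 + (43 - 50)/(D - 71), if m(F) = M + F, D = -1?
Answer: 32767/72 ≈ 455.10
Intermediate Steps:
m(F) = -6 + F
m(13)*65 + (43 - 50)/(D - 71) = (-6 + 13)*65 + (43 - 50)/(-1 - 71) = 7*65 - 7/(-72) = 455 - 7*(-1/72) = 455 + 7/72 = 32767/72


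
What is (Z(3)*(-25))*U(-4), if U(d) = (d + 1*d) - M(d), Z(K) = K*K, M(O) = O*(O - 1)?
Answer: 6300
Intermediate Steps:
M(O) = O*(-1 + O)
Z(K) = K²
U(d) = 2*d - d*(-1 + d) (U(d) = (d + 1*d) - d*(-1 + d) = (d + d) - d*(-1 + d) = 2*d - d*(-1 + d))
(Z(3)*(-25))*U(-4) = (3²*(-25))*(-4*(3 - 1*(-4))) = (9*(-25))*(-4*(3 + 4)) = -(-900)*7 = -225*(-28) = 6300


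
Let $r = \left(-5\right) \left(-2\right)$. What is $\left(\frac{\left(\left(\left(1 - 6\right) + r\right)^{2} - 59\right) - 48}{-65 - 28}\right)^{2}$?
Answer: $\frac{6724}{8649} \approx 0.77743$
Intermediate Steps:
$r = 10$
$\left(\frac{\left(\left(\left(1 - 6\right) + r\right)^{2} - 59\right) - 48}{-65 - 28}\right)^{2} = \left(\frac{\left(\left(\left(1 - 6\right) + 10\right)^{2} - 59\right) - 48}{-65 - 28}\right)^{2} = \left(\frac{\left(\left(\left(1 - 6\right) + 10\right)^{2} - 59\right) - 48}{-93}\right)^{2} = \left(\left(\left(\left(-5 + 10\right)^{2} - 59\right) - 48\right) \left(- \frac{1}{93}\right)\right)^{2} = \left(\left(\left(5^{2} - 59\right) - 48\right) \left(- \frac{1}{93}\right)\right)^{2} = \left(\left(\left(25 - 59\right) - 48\right) \left(- \frac{1}{93}\right)\right)^{2} = \left(\left(-34 - 48\right) \left(- \frac{1}{93}\right)\right)^{2} = \left(\left(-82\right) \left(- \frac{1}{93}\right)\right)^{2} = \left(\frac{82}{93}\right)^{2} = \frac{6724}{8649}$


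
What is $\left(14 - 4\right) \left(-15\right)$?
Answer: $-150$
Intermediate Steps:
$\left(14 - 4\right) \left(-15\right) = 10 \left(-15\right) = -150$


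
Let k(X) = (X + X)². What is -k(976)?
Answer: -3810304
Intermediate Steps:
k(X) = 4*X² (k(X) = (2*X)² = 4*X²)
-k(976) = -4*976² = -4*952576 = -1*3810304 = -3810304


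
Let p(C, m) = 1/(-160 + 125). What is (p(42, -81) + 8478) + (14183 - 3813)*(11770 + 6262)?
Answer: 6545011129/35 ≈ 1.8700e+8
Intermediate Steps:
p(C, m) = -1/35 (p(C, m) = 1/(-35) = -1/35)
(p(42, -81) + 8478) + (14183 - 3813)*(11770 + 6262) = (-1/35 + 8478) + (14183 - 3813)*(11770 + 6262) = 296729/35 + 10370*18032 = 296729/35 + 186991840 = 6545011129/35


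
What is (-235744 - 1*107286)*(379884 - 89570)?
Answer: -99586411420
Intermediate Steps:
(-235744 - 1*107286)*(379884 - 89570) = (-235744 - 107286)*290314 = -343030*290314 = -99586411420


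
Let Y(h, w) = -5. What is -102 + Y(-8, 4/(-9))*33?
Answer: -267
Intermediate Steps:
-102 + Y(-8, 4/(-9))*33 = -102 - 5*33 = -102 - 165 = -267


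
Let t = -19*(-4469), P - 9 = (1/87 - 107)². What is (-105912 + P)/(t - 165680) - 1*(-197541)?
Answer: 120765540701444/611340561 ≈ 1.9754e+5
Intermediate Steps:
P = 86706985/7569 (P = 9 + (1/87 - 107)² = 9 + (-9308/87)² = 9 + 86638864/7569 = 86706985/7569 ≈ 11456.)
t = 84911
(-105912 + P)/(t - 165680) - 1*(-197541) = (-105912 + 86706985/7569)/(84911 - 165680) - 1*(-197541) = -714940943/7569/(-80769) + 197541 = -714940943/7569*(-1/80769) + 197541 = 714940943/611340561 + 197541 = 120765540701444/611340561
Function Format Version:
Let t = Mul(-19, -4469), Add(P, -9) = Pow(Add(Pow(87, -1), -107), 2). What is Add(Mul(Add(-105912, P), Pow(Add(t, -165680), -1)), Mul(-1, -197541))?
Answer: Rational(120765540701444, 611340561) ≈ 1.9754e+5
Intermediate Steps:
P = Rational(86706985, 7569) (P = Add(9, Pow(Add(Pow(87, -1), -107), 2)) = Add(9, Pow(Add(Rational(1, 87), -107), 2)) = Add(9, Pow(Rational(-9308, 87), 2)) = Add(9, Rational(86638864, 7569)) = Rational(86706985, 7569) ≈ 11456.)
t = 84911
Add(Mul(Add(-105912, P), Pow(Add(t, -165680), -1)), Mul(-1, -197541)) = Add(Mul(Add(-105912, Rational(86706985, 7569)), Pow(Add(84911, -165680), -1)), Mul(-1, -197541)) = Add(Mul(Rational(-714940943, 7569), Pow(-80769, -1)), 197541) = Add(Mul(Rational(-714940943, 7569), Rational(-1, 80769)), 197541) = Add(Rational(714940943, 611340561), 197541) = Rational(120765540701444, 611340561)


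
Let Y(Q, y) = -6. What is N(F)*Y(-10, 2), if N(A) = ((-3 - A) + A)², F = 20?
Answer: -54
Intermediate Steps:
N(A) = 9 (N(A) = (-3)² = 9)
N(F)*Y(-10, 2) = 9*(-6) = -54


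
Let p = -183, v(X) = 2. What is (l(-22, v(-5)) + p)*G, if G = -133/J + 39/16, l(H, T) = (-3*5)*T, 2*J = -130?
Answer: -993219/1040 ≈ -955.02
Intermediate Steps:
J = -65 (J = (1/2)*(-130) = -65)
l(H, T) = -15*T
G = 4663/1040 (G = -133/(-65) + 39/16 = -133*(-1/65) + 39*(1/16) = 133/65 + 39/16 = 4663/1040 ≈ 4.4837)
(l(-22, v(-5)) + p)*G = (-15*2 - 183)*(4663/1040) = (-30 - 183)*(4663/1040) = -213*4663/1040 = -993219/1040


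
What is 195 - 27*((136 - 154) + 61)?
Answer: -966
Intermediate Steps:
195 - 27*((136 - 154) + 61) = 195 - 27*(-18 + 61) = 195 - 27*43 = 195 - 1161 = -966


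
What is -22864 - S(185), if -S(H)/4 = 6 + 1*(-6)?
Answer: -22864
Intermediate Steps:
S(H) = 0 (S(H) = -4*(6 + 1*(-6)) = -4*(6 - 6) = -4*0 = 0)
-22864 - S(185) = -22864 - 1*0 = -22864 + 0 = -22864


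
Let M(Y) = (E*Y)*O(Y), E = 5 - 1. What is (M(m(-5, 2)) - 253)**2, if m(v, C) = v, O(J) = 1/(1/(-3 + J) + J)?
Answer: 104305369/1681 ≈ 62050.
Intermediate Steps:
E = 4
O(J) = 1/(J + 1/(-3 + J))
M(Y) = 4*Y*(-3 + Y)/(1 + Y**2 - 3*Y) (M(Y) = (4*Y)*((-3 + Y)/(1 + Y**2 - 3*Y)) = 4*Y*(-3 + Y)/(1 + Y**2 - 3*Y))
(M(m(-5, 2)) - 253)**2 = (4*(-5)*(-3 - 5)/(1 + (-5)**2 - 3*(-5)) - 253)**2 = (4*(-5)*(-8)/(1 + 25 + 15) - 253)**2 = (4*(-5)*(-8)/41 - 253)**2 = (4*(-5)*(1/41)*(-8) - 253)**2 = (160/41 - 253)**2 = (-10213/41)**2 = 104305369/1681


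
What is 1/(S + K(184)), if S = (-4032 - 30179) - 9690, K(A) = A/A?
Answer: -1/43900 ≈ -2.2779e-5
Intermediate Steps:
K(A) = 1
S = -43901 (S = -34211 - 9690 = -43901)
1/(S + K(184)) = 1/(-43901 + 1) = 1/(-43900) = -1/43900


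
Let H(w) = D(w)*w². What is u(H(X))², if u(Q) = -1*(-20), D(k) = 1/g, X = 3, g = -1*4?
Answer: 400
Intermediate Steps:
g = -4
D(k) = -¼ (D(k) = 1/(-4) = -¼)
H(w) = -w²/4
u(Q) = 20
u(H(X))² = 20² = 400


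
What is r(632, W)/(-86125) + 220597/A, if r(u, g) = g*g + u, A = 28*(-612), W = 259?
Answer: -20159246593/1475838000 ≈ -13.660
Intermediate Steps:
A = -17136
r(u, g) = u + g² (r(u, g) = g² + u = u + g²)
r(632, W)/(-86125) + 220597/A = (632 + 259²)/(-86125) + 220597/(-17136) = (632 + 67081)*(-1/86125) + 220597*(-1/17136) = 67713*(-1/86125) - 220597/17136 = -67713/86125 - 220597/17136 = -20159246593/1475838000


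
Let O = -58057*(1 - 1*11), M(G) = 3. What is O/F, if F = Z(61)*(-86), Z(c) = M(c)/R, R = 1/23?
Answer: -290285/2967 ≈ -97.838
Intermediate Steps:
R = 1/23 ≈ 0.043478
Z(c) = 69 (Z(c) = 3/(1/23) = 3*23 = 69)
F = -5934 (F = 69*(-86) = -5934)
O = 580570 (O = -58057*(1 - 11) = -58057*(-10) = 580570)
O/F = 580570/(-5934) = 580570*(-1/5934) = -290285/2967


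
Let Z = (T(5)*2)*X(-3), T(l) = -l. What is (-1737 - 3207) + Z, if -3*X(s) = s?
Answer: -4954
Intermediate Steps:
X(s) = -s/3
Z = -10 (Z = (-1*5*2)*(-⅓*(-3)) = -5*2*1 = -10*1 = -10)
(-1737 - 3207) + Z = (-1737 - 3207) - 10 = -4944 - 10 = -4954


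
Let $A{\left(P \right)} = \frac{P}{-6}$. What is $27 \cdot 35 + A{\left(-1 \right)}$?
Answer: $\frac{5671}{6} \approx 945.17$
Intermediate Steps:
$A{\left(P \right)} = - \frac{P}{6}$ ($A{\left(P \right)} = P \left(- \frac{1}{6}\right) = - \frac{P}{6}$)
$27 \cdot 35 + A{\left(-1 \right)} = 27 \cdot 35 - - \frac{1}{6} = 945 + \frac{1}{6} = \frac{5671}{6}$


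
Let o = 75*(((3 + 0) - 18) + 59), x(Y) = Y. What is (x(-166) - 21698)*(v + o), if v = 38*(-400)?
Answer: 260181600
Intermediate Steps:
v = -15200
o = 3300 (o = 75*((3 - 18) + 59) = 75*(-15 + 59) = 75*44 = 3300)
(x(-166) - 21698)*(v + o) = (-166 - 21698)*(-15200 + 3300) = -21864*(-11900) = 260181600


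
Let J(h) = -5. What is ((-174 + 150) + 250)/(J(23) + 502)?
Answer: 226/497 ≈ 0.45473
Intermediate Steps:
((-174 + 150) + 250)/(J(23) + 502) = ((-174 + 150) + 250)/(-5 + 502) = (-24 + 250)/497 = 226*(1/497) = 226/497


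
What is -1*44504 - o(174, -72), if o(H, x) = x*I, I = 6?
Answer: -44072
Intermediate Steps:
o(H, x) = 6*x (o(H, x) = x*6 = 6*x)
-1*44504 - o(174, -72) = -1*44504 - 6*(-72) = -44504 - 1*(-432) = -44504 + 432 = -44072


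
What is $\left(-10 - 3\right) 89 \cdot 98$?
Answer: $-113386$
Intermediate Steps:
$\left(-10 - 3\right) 89 \cdot 98 = \left(-13\right) 89 \cdot 98 = \left(-1157\right) 98 = -113386$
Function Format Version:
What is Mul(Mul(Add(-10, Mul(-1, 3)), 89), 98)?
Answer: -113386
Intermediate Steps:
Mul(Mul(Add(-10, Mul(-1, 3)), 89), 98) = Mul(Mul(Add(-10, -3), 89), 98) = Mul(Mul(-13, 89), 98) = Mul(-1157, 98) = -113386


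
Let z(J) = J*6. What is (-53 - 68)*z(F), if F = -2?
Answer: 1452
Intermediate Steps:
z(J) = 6*J
(-53 - 68)*z(F) = (-53 - 68)*(6*(-2)) = -121*(-12) = 1452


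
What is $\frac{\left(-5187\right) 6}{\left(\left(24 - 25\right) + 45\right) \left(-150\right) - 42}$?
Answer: $\frac{1729}{369} \approx 4.6856$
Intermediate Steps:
$\frac{\left(-5187\right) 6}{\left(\left(24 - 25\right) + 45\right) \left(-150\right) - 42} = - \frac{31122}{\left(-1 + 45\right) \left(-150\right) - 42} = - \frac{31122}{44 \left(-150\right) - 42} = - \frac{31122}{-6600 - 42} = - \frac{31122}{-6642} = \left(-31122\right) \left(- \frac{1}{6642}\right) = \frac{1729}{369}$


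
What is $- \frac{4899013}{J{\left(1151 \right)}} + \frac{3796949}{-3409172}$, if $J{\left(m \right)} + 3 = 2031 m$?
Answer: $- \frac{140536385119}{43788716388} \approx -3.2094$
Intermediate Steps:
$J{\left(m \right)} = -3 + 2031 m$
$- \frac{4899013}{J{\left(1151 \right)}} + \frac{3796949}{-3409172} = - \frac{4899013}{-3 + 2031 \cdot 1151} + \frac{3796949}{-3409172} = - \frac{4899013}{-3 + 2337681} + 3796949 \left(- \frac{1}{3409172}\right) = - \frac{4899013}{2337678} - \frac{292073}{262244} = \left(-4899013\right) \frac{1}{2337678} - \frac{292073}{262244} = - \frac{699859}{333954} - \frac{292073}{262244} = - \frac{140536385119}{43788716388}$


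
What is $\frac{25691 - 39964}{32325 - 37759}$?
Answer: $\frac{14273}{5434} \approx 2.6266$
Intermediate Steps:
$\frac{25691 - 39964}{32325 - 37759} = - \frac{14273}{-5434} = \left(-14273\right) \left(- \frac{1}{5434}\right) = \frac{14273}{5434}$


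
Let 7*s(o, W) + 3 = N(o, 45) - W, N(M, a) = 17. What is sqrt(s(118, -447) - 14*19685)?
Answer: I*sqrt(13500683)/7 ≈ 524.9*I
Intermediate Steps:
s(o, W) = 2 - W/7 (s(o, W) = -3/7 + (17 - W)/7 = -3/7 + (17/7 - W/7) = 2 - W/7)
sqrt(s(118, -447) - 14*19685) = sqrt((2 - 1/7*(-447)) - 14*19685) = sqrt((2 + 447/7) - 275590) = sqrt(461/7 - 275590) = sqrt(-1928669/7) = I*sqrt(13500683)/7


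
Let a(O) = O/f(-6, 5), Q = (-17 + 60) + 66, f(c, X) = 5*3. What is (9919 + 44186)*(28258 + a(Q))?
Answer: 1529292253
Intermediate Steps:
f(c, X) = 15
Q = 109 (Q = 43 + 66 = 109)
a(O) = O/15
(9919 + 44186)*(28258 + a(Q)) = (9919 + 44186)*(28258 + (1/15)*109) = 54105*(28258 + 109/15) = 54105*(423979/15) = 1529292253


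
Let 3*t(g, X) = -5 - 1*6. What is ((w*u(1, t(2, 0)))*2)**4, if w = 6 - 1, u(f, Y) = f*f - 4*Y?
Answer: 48796810000/81 ≈ 6.0243e+8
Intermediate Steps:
t(g, X) = -11/3 (t(g, X) = (-5 - 1*6)/3 = (-5 - 6)/3 = (1/3)*(-11) = -11/3)
u(f, Y) = f**2 - 4*Y
w = 5
((w*u(1, t(2, 0)))*2)**4 = ((5*(1**2 - 4*(-11/3)))*2)**4 = ((5*(1 + 44/3))*2)**4 = ((5*(47/3))*2)**4 = ((235/3)*2)**4 = (470/3)**4 = 48796810000/81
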